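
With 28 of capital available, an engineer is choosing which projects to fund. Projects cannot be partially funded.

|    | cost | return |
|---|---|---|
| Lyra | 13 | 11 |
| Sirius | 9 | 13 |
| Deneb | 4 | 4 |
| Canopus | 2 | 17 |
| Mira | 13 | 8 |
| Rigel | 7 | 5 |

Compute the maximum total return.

45

Take Lyra, Sirius, Deneb, and Canopus: cost 13 + 9 + 4 + 2 = 28 ≤ 28, return 11 + 13 + 4 + 17 = 45.
No other feasible combination does better.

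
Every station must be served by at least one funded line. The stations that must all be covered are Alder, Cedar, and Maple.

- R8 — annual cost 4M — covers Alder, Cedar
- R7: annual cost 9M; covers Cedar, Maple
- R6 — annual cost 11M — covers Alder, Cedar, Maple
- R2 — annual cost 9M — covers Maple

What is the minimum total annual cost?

11

The greedy cost-per-new-station heuristic would pick R8 and R7 for 13, but a cheaper cover exists.
R6 alone covers Alder, Cedar, Maple — every station.
Total annual cost: 11.
No cover costs less than 11.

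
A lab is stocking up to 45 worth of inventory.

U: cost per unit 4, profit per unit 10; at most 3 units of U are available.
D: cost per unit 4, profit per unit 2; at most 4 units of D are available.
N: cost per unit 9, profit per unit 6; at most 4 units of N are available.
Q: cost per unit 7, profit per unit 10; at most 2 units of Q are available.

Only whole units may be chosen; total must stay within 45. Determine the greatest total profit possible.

U has the best ratio (10/4); taking only U gives at most 3×10 = 30 (stopped by the supply cap of 3).
Mixing does better — 3×U, 2×N, and 2×Q: cost 44 ≤ 45, profit 3·10 + 2·6 + 2·10 = 62.

62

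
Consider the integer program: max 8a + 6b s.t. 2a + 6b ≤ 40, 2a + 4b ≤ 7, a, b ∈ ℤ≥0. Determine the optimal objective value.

The continuous relaxation peaks at (3.5, 0) with value 28.00; rounding to a feasible lattice point costs some objective.
(a,b)=(3,0): 2·3+6·0=6≤40, 2·3+4·0=6≤7, objective 24.
(a,b)=(2,0): 2·2+6·0=4≤40, 2·2+4·0=4≤7, objective 16.
The best lattice point is (3,0), giving 24.

24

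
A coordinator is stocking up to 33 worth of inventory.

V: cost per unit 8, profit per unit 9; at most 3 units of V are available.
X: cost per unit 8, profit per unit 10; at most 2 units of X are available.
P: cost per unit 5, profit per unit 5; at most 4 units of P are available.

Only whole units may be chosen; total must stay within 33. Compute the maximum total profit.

38

X has the best ratio (10/8); taking only X gives at most 2×10 = 20 (stopped by the supply cap of 2).
Mixing does better — 2×V and 2×X: cost 32 ≤ 33, profit 2·9 + 2·10 = 38.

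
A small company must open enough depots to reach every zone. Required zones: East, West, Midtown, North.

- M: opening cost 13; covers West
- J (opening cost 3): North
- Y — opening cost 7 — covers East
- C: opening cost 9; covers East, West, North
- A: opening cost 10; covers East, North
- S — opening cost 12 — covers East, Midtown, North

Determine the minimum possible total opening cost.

21

This is a weighted set-cover instance.
The greedy cost-per-new-zone heuristic would pick J, C, and S for 24, but a cheaper cover exists.
Choose C and S: together they cover East, West, Midtown, North — every zone.
Total opening cost: 9 + 12 = 21.
No cover costs less than 21.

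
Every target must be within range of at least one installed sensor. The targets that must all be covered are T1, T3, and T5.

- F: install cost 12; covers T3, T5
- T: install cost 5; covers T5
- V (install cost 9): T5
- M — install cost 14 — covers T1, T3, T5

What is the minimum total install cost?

14

M alone covers T1, T3, T5 — every target.
Total install cost: 14.
No cover costs less than 14.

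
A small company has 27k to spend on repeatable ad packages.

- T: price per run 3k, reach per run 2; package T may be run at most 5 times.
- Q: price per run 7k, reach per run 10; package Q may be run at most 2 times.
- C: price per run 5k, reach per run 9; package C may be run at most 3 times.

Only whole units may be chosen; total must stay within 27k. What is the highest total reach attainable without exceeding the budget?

C has the best ratio (9/5); taking only C gives at most 3×9 = 27 (stopped by the supply cap of 3).
Mixing does better — 1×T, 2×Q, and 2×C: price 27 ≤ 27, reach 1·2 + 2·10 + 2·9 = 40.

40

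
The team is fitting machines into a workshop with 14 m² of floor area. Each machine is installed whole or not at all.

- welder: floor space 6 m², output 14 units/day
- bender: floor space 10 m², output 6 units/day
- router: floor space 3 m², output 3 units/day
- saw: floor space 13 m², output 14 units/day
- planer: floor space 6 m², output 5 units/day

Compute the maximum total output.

Allowing fractional choices, the relaxed optimum would be about 22.6, but machines are indivisible.
welder + planer: floor space 6 + 6 = 12 ≤ 14, output 14 + 5 = 19.
welder + router: floor space 6 + 3 = 9 ≤ 14, output 14 + 3 = 17.
Best is welder and planer with total output 19.

19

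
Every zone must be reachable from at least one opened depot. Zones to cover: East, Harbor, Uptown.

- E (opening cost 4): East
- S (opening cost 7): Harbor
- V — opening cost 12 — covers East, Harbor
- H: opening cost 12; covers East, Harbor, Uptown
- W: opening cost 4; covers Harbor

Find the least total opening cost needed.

12

This is a weighted set-cover instance.
The greedy cost-per-new-zone heuristic would pick E, W, and H for 20, but a cheaper cover exists.
H alone covers East, Harbor, Uptown — every zone.
Total opening cost: 12.
No cover costs less than 12.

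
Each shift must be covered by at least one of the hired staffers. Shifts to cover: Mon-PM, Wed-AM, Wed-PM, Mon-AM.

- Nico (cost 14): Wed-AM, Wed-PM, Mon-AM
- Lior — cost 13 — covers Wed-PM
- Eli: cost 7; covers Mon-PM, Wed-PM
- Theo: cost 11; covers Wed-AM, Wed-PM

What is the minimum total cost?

Choose Nico and Eli: together they cover Mon-PM, Wed-AM, Wed-PM, Mon-AM — every shift.
Total cost: 14 + 7 = 21.
No cover costs less than 21.

21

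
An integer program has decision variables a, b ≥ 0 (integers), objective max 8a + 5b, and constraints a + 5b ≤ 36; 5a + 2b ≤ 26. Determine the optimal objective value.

Relaxing integrality, the LP optimum is 53.65 at (a,b) = (2.52, 6.7), which is not an integer point.
(a,b)=(3,5) is feasible, giving 49.
(a,b)=(2,6) is feasible, giving 46.
No feasible integer point exceeds 49.

49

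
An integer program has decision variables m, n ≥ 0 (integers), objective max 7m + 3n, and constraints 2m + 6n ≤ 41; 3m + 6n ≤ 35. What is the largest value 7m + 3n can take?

77

The continuous relaxation peaks at (11.7, 0) with value 81.67; rounding to a feasible lattice point costs some objective.
(m,n)=(11,0): 2·11+6·0=22≤41, 3·11+6·0=33≤35, objective 77.
(m,n)=(10,0): 2·10+6·0=20≤41, 3·10+6·0=30≤35, objective 70.
No feasible integer point exceeds 77.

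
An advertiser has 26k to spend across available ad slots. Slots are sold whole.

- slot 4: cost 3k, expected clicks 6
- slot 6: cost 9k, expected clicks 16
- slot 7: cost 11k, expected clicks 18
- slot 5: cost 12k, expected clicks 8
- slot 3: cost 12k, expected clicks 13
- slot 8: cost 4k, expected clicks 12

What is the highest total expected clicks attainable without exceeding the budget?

46

Allowing fractional choices, the relaxed optimum would be about 50.4, but ad slots are indivisible.
slot 4 + slot 6 + slot 7: cost 3 + 9 + 11 = 23 ≤ 26, expected clicks 6 + 16 + 18 = 40.
slot 6 + slot 3 + slot 8: cost 9 + 12 + 4 = 25 ≤ 26, expected clicks 16 + 13 + 12 = 41.
slot 6 + slot 7 + slot 8: cost 9 + 11 + 4 = 24 ≤ 26, expected clicks 16 + 18 + 12 = 46.
Best is slot 6, slot 7, and slot 8 with total expected clicks 46.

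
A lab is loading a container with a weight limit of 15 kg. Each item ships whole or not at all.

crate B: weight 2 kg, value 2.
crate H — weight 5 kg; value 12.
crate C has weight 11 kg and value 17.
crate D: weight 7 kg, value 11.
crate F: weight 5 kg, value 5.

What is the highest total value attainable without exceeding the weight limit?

crate B + crate H + crate D: weight 2 + 5 + 7 = 14 ≤ 15, value 2 + 12 + 11 = 25.
crate H + crate D: weight 5 + 7 = 12 ≤ 15, value 12 + 11 = 23.
Best is crate B, crate H, and crate D with total value 25.

25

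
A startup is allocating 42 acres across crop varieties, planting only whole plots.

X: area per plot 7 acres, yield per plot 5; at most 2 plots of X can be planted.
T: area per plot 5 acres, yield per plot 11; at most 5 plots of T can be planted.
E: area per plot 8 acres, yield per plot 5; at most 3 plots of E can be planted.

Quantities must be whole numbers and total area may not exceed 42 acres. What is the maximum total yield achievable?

65

T has the best ratio (11/5); taking only T gives at most 5×11 = 55 (stopped by the supply cap of 5).
Mixing does better — 5×T and 2×E: area 41 ≤ 42, yield 5·11 + 2·5 = 65.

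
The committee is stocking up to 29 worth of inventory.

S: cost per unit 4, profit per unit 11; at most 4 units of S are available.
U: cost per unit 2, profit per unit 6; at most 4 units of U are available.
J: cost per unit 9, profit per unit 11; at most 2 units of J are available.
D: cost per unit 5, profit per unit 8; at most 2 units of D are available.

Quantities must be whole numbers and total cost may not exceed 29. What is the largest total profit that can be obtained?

This is a bounded integer knapsack.
Take 4×S, 4×U, and 1×D: cost 29 ≤ 29, profit 4·11 + 4·6 + 1·8 = 76.
U has the best ratio (6/2) and is taken to its limit of 4; remaining capacity is filled optimally with the others.

76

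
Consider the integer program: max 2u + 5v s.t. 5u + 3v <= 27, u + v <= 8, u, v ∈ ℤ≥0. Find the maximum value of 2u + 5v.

40

(u,v)=(0,8): 5·0+3·8=24≤27, 1·0+1·8=8≤8, objective 40.
(u,v)=(1,7): 5·1+3·7=26≤27, 1·1+1·7=8≤8, objective 37.
The best lattice point is (0,8), giving 40.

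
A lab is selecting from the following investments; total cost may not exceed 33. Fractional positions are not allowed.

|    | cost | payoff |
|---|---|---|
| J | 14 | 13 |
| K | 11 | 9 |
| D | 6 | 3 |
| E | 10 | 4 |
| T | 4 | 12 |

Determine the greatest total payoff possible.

Take J, K, and T: cost 14 + 11 + 4 = 29 ≤ 33, payoff 13 + 9 + 12 = 34.
No other feasible combination does better.

34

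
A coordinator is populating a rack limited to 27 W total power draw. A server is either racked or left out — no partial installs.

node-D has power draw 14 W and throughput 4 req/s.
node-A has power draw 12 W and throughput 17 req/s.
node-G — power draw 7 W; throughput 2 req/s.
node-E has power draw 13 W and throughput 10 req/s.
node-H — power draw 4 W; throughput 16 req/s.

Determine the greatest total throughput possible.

35

Allowing fractional choices, the relaxed optimum would be about 41.5, but servers are indivisible.
node-A + node-H: power draw 12 + 4 = 16 ≤ 27, throughput 17 + 16 = 33.
node-A + node-G + node-H: power draw 12 + 7 + 4 = 23 ≤ 27, throughput 17 + 2 + 16 = 35.
Best is node-A, node-G, and node-H with total throughput 35.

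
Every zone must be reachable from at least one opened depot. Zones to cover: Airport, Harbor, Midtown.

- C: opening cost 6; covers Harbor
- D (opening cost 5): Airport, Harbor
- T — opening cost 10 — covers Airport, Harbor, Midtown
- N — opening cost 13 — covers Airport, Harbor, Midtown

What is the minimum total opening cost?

The greedy cost-per-new-zone heuristic would pick D and T for 15, but a cheaper cover exists.
T alone covers Airport, Harbor, Midtown — every zone.
Total opening cost: 10.
No cover costs less than 10.

10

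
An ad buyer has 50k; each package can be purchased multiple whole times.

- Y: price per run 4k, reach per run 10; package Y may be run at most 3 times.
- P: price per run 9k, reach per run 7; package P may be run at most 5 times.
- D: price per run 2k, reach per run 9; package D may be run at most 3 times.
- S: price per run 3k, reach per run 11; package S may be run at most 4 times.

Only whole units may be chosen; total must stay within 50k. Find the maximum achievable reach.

3×Y, 1×P, 3×D, and 4×S: price 39 ≤ 50, reach 3·10 + 1·7 + 3·9 + 4·11 = 108.
3×Y, 2×P, 3×D, and 4×S: price 48 ≤ 50, reach 3·10 + 2·7 + 3·9 + 4·11 = 115.
Best is 115.

115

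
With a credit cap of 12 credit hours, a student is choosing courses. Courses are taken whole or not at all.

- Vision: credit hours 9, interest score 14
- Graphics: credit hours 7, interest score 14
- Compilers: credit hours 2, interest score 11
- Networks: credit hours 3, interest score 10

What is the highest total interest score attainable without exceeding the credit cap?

35

This is an integer program with binary decision variables.
Vision + Compilers: credit hours 9 + 2 = 11 ≤ 12, interest score 14 + 11 = 25.
Graphics + Compilers: credit hours 7 + 2 = 9 ≤ 12, interest score 14 + 11 = 25.
Graphics + Compilers + Networks: credit hours 7 + 2 + 3 = 12 ≤ 12, interest score 14 + 11 + 10 = 35.
Best is Graphics, Compilers, and Networks with total interest score 35.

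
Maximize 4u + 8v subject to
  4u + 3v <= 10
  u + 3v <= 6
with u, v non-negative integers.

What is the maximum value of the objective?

(u,v)=(0,2): 4·0+3·2=6≤10, 1·0+3·2=6≤6, objective 16.
(u,v)=(1,1): 4·1+3·1=7≤10, 1·1+3·1=4≤6, objective 12.
(u,v)=(0,1): 4·0+3·1=3≤10, 1·0+3·1=3≤6, objective 8.
(u,v)=(2,0): 4·2+3·0=8≤10, 1·2+3·0=2≤6, objective 8.
No feasible integer point exceeds 16.

16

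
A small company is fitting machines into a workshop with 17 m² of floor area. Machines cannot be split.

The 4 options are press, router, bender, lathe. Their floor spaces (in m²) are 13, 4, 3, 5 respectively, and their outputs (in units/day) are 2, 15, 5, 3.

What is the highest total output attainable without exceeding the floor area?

Allowing fractional choices, the relaxed optimum would be about 23.8, but machines are indivisible.
router + bender + lathe: floor space 4 + 3 + 5 = 12 ≤ 17, output 15 + 5 + 3 = 23.
router + bender: floor space 4 + 3 = 7 ≤ 17, output 15 + 5 = 20.
router + lathe: floor space 4 + 5 = 9 ≤ 17, output 15 + 3 = 18.
Best is router, bender, and lathe with total output 23.

23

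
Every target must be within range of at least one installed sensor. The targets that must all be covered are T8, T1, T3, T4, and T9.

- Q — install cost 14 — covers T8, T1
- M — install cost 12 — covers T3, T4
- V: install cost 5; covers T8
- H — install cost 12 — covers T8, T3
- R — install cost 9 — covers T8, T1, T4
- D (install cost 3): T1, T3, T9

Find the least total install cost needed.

Choose R and D: together they cover T8, T1, T3, T4, T9 — every target.
Total install cost: 9 + 3 = 12.

12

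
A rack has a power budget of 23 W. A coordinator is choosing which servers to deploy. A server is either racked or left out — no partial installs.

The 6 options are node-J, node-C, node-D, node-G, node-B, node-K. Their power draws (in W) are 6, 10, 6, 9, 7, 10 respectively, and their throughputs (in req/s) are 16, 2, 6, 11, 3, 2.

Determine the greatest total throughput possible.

33

Treat it as a binary knapsack problem.
Take node-J, node-D, and node-G: power draw 6 + 6 + 9 = 21 ≤ 23, throughput 16 + 6 + 11 = 33.
No other feasible combination does better.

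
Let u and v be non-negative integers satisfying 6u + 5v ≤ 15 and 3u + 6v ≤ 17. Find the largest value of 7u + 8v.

(u,v)=(0,2): 6·0+5·2=10≤15, 3·0+6·2=12≤17, objective 16.
(u,v)=(1,1): 6·1+5·1=11≤15, 3·1+6·1=9≤17, objective 15.
(u,v)=(0,1): 6·0+5·1=5≤15, 3·0+6·1=6≤17, objective 8.
The best lattice point is (0,2), giving 16.

16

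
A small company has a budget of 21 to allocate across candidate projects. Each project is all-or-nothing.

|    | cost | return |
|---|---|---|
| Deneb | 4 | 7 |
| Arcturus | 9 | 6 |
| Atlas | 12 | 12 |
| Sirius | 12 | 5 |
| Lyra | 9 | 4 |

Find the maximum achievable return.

This is an integer program with binary decision variables.
Allowing fractional choices, the relaxed optimum would be about 22.3, but projects are indivisible.
Arcturus + Atlas: cost 9 + 12 = 21 ≤ 21, return 6 + 12 = 18.
Deneb + Atlas: cost 4 + 12 = 16 ≤ 21, return 7 + 12 = 19.
Best is Deneb and Atlas with total return 19.

19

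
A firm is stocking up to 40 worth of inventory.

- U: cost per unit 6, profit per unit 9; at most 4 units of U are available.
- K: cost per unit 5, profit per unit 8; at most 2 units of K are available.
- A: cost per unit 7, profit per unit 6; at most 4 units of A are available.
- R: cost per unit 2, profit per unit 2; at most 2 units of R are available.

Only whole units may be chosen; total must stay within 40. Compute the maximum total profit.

56

This is a bounded integer knapsack.
Take 4×U, 2×K, and 2×R: cost 38 ≤ 40, profit 4·9 + 2·8 + 2·2 = 56.
K has the best ratio (8/5) and is taken to its limit of 2; remaining capacity is filled optimally with the others.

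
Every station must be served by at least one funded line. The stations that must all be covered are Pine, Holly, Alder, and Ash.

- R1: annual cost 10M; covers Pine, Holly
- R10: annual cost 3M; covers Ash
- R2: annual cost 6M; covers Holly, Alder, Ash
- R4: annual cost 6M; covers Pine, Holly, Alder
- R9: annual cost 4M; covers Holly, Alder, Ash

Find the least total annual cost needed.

9

The greedy cost-per-new-station heuristic would pick R9 and R4 for 10, but a cheaper cover exists.
Choose R10 and R4: together they cover Pine, Holly, Alder, Ash — every station.
Total annual cost: 3 + 6 = 9.
No cover costs less than 9.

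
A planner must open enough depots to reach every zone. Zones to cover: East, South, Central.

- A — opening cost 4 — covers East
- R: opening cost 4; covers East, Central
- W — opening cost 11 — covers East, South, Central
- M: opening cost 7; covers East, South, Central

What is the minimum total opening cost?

The greedy cost-per-new-zone heuristic would pick R and M for 11, but a cheaper cover exists.
M alone covers East, South, Central — every zone.
Total opening cost: 7.
No cover costs less than 7.

7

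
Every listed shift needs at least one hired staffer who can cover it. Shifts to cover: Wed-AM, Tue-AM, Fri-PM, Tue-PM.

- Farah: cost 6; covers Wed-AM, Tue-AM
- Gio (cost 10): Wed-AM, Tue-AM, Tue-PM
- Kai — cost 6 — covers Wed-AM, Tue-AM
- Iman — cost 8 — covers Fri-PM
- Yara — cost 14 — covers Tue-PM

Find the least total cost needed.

The greedy cost-per-new-shift heuristic would pick Farah, Iman, and Gio for 24, but a cheaper cover exists.
Choose Gio and Iman: together they cover Wed-AM, Tue-AM, Fri-PM, Tue-PM — every shift.
Total cost: 10 + 8 = 18.
No cover costs less than 18.

18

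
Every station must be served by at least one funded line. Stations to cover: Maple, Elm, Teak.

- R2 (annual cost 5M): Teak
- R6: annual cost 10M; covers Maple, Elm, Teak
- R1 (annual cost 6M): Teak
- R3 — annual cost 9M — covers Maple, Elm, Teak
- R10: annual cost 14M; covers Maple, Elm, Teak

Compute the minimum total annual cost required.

R3 alone covers Maple, Elm, Teak — every station.
Total annual cost: 9.

9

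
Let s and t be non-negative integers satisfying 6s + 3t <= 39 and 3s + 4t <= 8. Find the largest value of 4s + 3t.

8

(s,t)=(2,0): 6·2+3·0=12≤39, 3·2+4·0=6≤8, objective 8.
(s,t)=(1,1): 6·1+3·1=9≤39, 3·1+4·1=7≤8, objective 7.
(s,t)=(1,0): 6·1+3·0=6≤39, 3·1+4·0=3≤8, objective 4.
Maximum is 8 at (s,t)=(2,0).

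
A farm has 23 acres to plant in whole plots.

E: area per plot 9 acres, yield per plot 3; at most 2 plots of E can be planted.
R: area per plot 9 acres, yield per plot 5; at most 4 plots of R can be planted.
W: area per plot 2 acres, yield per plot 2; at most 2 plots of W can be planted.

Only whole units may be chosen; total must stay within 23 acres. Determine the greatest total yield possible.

14

Take 2×R and 2×W: area 22 ≤ 23, yield 2·5 + 2·2 = 14.
W has the best ratio (2/2) and is taken to its limit of 2; remaining capacity is filled optimally with the others.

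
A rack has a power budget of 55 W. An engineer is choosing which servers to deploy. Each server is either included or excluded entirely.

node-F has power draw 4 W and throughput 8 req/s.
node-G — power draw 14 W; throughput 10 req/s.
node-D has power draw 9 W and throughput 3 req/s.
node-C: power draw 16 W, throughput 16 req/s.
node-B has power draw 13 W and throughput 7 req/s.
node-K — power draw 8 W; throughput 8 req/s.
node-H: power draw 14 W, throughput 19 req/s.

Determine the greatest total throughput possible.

58

Take node-F, node-C, node-B, node-K, and node-H: power draw 4 + 16 + 13 + 8 + 14 = 55 ≤ 55, throughput 8 + 16 + 7 + 8 + 19 = 58.
No other feasible combination does better.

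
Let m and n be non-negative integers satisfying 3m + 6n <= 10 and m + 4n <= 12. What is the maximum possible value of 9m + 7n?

27

Relaxing integrality, the LP optimum is 30.00 at (m,n) = (3.33, 0), which is not an integer point.
(m,n)=(3,0): 3·3+6·0=9≤10, 1·3+4·0=3≤12, objective 27.
(m,n)=(2,0): 3·2+6·0=6≤10, 1·2+4·0=2≤12, objective 18.
No feasible integer point exceeds 27.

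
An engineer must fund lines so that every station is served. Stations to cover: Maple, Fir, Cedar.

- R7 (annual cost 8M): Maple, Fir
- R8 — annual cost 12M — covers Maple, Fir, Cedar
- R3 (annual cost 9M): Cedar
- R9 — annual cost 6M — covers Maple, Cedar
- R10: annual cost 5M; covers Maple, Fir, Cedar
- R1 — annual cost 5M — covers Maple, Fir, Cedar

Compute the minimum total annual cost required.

5

This is an integer covering problem.
R10 alone covers Maple, Fir, Cedar — every station.
Total annual cost: 5.
No cover costs less than 5.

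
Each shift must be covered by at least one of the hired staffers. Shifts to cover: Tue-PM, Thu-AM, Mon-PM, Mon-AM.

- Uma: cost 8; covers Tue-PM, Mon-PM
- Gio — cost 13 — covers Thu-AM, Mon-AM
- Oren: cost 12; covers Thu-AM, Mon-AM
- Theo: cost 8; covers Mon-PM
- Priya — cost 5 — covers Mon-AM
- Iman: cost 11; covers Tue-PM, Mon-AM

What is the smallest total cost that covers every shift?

20

The greedy cost-per-new-shift heuristic would pick Uma, Priya, and Oren for 25, but a cheaper cover exists.
Choose Uma and Oren: together they cover Tue-PM, Thu-AM, Mon-PM, Mon-AM — every shift.
Total cost: 8 + 12 = 20.
No cover costs less than 20.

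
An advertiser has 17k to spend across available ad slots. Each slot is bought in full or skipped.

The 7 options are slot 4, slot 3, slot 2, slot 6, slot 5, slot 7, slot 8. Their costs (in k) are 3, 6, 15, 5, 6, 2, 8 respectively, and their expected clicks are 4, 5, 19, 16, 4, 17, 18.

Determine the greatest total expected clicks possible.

51

This is an integer program with binary decision variables.
Take slot 6, slot 7, and slot 8: cost 5 + 2 + 8 = 15 ≤ 17, expected clicks 16 + 17 + 18 = 51.
No other feasible combination does better.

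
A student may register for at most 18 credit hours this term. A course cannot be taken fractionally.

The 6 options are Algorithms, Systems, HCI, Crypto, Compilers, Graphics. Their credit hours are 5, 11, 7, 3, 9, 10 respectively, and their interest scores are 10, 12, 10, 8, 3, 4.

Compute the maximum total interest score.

28

Treat it as a binary knapsack problem.
Take Algorithms, HCI, and Crypto: credit hours 5 + 7 + 3 = 15 ≤ 18, interest score 10 + 10 + 8 = 28.
No other feasible combination does better.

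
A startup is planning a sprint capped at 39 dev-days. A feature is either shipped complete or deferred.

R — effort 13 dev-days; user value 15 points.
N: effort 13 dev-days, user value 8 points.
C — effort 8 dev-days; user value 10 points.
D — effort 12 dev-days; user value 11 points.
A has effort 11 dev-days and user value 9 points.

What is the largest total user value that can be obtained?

R + D + A: effort 13 + 12 + 11 = 36 ≤ 39, user value 15 + 11 + 9 = 35.
R + C + D: effort 13 + 8 + 12 = 33 ≤ 39, user value 15 + 10 + 11 = 36.
R + C + A: effort 13 + 8 + 11 = 32 ≤ 39, user value 15 + 10 + 9 = 34.
Best is R, C, and D with total user value 36.

36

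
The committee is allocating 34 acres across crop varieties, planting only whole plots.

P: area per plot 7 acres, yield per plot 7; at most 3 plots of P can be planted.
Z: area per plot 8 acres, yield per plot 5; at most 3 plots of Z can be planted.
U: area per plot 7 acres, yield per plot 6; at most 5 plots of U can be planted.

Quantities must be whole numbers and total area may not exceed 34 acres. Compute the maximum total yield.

3×P and 1×U: area 28 ≤ 34, yield 3·7 + 1·6 = 27.
2×P and 2×U: area 28 ≤ 34, yield 2·7 + 2·6 = 26.
Best is 27.

27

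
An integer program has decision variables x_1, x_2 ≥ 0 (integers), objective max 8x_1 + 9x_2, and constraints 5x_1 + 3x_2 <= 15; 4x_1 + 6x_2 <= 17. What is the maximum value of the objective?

(x_1,x_2)=(1,2) is feasible, giving 26.
(x_1,x_2)=(2,1) is feasible, giving 25.
Maximum is 26 at (x_1,x_2)=(1,2).

26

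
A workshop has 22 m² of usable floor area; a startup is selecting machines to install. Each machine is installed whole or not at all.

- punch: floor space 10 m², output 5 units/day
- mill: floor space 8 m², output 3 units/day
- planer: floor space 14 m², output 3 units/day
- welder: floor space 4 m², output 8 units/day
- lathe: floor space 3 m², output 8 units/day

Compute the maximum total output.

21

This is an integer program with binary decision variables.
planer + welder + lathe: floor space 14 + 4 + 3 = 21 ≤ 22, output 3 + 8 + 8 = 19.
punch + welder + lathe: floor space 10 + 4 + 3 = 17 ≤ 22, output 5 + 8 + 8 = 21.
mill + welder + lathe: floor space 8 + 4 + 3 = 15 ≤ 22, output 3 + 8 + 8 = 19.
Best is punch, welder, and lathe with total output 21.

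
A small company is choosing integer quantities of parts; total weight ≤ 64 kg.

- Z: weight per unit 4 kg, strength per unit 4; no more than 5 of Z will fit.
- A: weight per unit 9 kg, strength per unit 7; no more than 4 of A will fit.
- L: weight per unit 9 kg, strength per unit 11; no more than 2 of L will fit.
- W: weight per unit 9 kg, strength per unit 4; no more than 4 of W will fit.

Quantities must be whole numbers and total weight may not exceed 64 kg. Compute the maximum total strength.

Take 4×Z, 3×A, and 2×L: weight 61 ≤ 64, strength 4·4 + 3·7 + 2·11 = 59.
L has the best ratio (11/9) and is taken to its limit of 2; remaining capacity is filled optimally with the others.

59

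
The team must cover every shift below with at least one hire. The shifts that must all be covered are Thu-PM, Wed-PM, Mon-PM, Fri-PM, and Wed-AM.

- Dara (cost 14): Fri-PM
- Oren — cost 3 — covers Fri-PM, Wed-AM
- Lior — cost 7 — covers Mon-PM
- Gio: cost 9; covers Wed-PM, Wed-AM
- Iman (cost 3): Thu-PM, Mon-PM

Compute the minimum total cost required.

15

Choose Oren, Gio, and Iman: together they cover Thu-PM, Wed-PM, Mon-PM, Fri-PM, Wed-AM — every shift.
Total cost: 3 + 9 + 3 = 15.
No cover costs less than 15.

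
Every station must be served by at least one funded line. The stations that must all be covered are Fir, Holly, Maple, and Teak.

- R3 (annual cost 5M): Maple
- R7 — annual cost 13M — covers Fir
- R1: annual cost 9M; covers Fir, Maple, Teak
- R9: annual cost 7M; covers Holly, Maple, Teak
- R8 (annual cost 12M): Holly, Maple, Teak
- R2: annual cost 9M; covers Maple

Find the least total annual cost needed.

Choose R1 and R9: together they cover Fir, Holly, Maple, Teak — every station.
Total annual cost: 9 + 7 = 16.
No cover costs less than 16.

16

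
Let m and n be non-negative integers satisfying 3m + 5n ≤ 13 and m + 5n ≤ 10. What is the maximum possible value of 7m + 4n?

(m,n)=(4,0) is feasible, giving 28.
(m,n)=(3,0) is feasible, giving 21.
The best lattice point is (4,0), giving 28.

28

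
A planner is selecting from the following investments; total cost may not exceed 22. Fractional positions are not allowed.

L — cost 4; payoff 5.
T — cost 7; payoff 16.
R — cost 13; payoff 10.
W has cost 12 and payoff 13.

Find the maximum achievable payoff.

29

Take T and W: cost 7 + 12 = 19 ≤ 22, payoff 16 + 13 = 29.
No other feasible combination does better.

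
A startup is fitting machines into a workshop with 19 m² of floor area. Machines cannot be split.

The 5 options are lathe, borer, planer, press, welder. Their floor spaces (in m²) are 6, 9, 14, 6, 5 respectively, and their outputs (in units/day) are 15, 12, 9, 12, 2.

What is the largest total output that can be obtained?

Allowing fractional choices, the relaxed optimum would be about 36.3, but machines are indivisible.
lathe + press: floor space 6 + 6 = 12 ≤ 19, output 15 + 12 = 27.
lathe + press + welder: floor space 6 + 6 + 5 = 17 ≤ 19, output 15 + 12 + 2 = 29.
lathe + borer: floor space 6 + 9 = 15 ≤ 19, output 15 + 12 = 27.
Best is lathe, press, and welder with total output 29.

29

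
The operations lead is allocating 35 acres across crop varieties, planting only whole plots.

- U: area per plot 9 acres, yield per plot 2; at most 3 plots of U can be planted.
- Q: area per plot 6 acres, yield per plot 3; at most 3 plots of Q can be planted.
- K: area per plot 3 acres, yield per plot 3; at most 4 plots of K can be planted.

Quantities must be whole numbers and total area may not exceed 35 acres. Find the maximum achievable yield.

21

3×Q and 4×K: area 30 ≤ 35, yield 3·3 + 4·3 = 21.
1×U, 2×Q, and 4×K: area 33 ≤ 35, yield 1·2 + 2·3 + 4·3 = 20.
Best is 21.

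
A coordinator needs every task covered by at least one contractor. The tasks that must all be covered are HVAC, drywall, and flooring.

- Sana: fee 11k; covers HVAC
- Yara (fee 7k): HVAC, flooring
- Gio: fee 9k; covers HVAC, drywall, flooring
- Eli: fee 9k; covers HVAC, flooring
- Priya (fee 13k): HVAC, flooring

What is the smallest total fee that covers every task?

9

Gio alone covers HVAC, drywall, flooring — every task.
Total fee: 9.
No cover costs less than 9.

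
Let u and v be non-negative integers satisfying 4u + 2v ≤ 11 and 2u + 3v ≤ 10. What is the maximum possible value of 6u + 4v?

16

(u,v)=(2,1) is feasible, giving 16.
(u,v)=(1,2) is feasible, giving 14.
(u,v)=(0,3) is feasible, giving 12.
The best lattice point is (2,1), giving 16.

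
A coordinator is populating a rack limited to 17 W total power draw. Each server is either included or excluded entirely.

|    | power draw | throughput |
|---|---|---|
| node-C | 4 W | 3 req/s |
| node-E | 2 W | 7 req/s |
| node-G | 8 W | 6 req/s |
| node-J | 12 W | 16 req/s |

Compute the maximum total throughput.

23

This is an integer program with binary decision variables.
node-C + node-J: power draw 4 + 12 = 16 ≤ 17, throughput 3 + 16 = 19.
node-E + node-J: power draw 2 + 12 = 14 ≤ 17, throughput 7 + 16 = 23.
Best is node-E and node-J with total throughput 23.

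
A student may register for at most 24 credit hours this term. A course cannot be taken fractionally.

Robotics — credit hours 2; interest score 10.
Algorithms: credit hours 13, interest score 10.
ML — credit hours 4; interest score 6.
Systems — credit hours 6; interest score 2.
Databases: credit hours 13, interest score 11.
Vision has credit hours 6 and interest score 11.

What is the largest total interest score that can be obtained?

32

Take Robotics, Databases, and Vision: credit hours 2 + 13 + 6 = 21 ≤ 24, interest score 10 + 11 + 11 = 32.
No other feasible combination does better.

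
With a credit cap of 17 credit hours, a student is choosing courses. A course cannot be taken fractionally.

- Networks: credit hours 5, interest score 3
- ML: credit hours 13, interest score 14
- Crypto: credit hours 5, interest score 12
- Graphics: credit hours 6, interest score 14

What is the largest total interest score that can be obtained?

Allowing fractional choices, the relaxed optimum would be about 32.5, but courses are indivisible.
Crypto + Graphics: credit hours 5 + 6 = 11 ≤ 17, interest score 12 + 14 = 26.
Networks + Crypto + Graphics: credit hours 5 + 5 + 6 = 16 ≤ 17, interest score 3 + 12 + 14 = 29.
Networks + Graphics: credit hours 5 + 6 = 11 ≤ 17, interest score 3 + 14 = 17.
Best is Networks, Crypto, and Graphics with total interest score 29.

29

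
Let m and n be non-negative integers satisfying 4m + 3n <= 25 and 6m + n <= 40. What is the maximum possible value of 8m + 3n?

48

Relaxing integrality, the LP optimum is 50.00 at (m,n) = (6.25, 0), which is not an integer point.
(m,n)=(6,0): 4·6+3·0=24≤25, 6·6+1·0=36≤40, objective 48.
(m,n)=(5,1): 4·5+3·1=23≤25, 6·5+1·1=31≤40, objective 43.
(m,n)=(5,0): 4·5+3·0=20≤25, 6·5+1·0=30≤40, objective 40.
No feasible integer point exceeds 48.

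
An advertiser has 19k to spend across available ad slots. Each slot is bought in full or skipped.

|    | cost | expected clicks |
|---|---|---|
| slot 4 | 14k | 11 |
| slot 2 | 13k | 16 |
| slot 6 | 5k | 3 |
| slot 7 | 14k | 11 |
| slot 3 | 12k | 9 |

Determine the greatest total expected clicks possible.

Allowing fractional choices, the relaxed optimum would be about 20.7, but ad slots are indivisible.
slot 4 + slot 6: cost 14 + 5 = 19 ≤ 19, expected clicks 11 + 3 = 14.
slot 2 + slot 6: cost 13 + 5 = 18 ≤ 19, expected clicks 16 + 3 = 19.
slot 2: cost 13 ≤ 19, expected clicks 16.
Best is slot 2 and slot 6 with total expected clicks 19.

19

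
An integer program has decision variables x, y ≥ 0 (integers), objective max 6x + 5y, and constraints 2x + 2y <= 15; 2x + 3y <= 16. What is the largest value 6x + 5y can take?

42

(x,y)=(7,0): 2·7+2·0=14≤15, 2·7+3·0=14≤16, objective 42.
(x,y)=(6,1): 2·6+2·1=14≤15, 2·6+3·1=15≤16, objective 41.
No feasible integer point exceeds 42.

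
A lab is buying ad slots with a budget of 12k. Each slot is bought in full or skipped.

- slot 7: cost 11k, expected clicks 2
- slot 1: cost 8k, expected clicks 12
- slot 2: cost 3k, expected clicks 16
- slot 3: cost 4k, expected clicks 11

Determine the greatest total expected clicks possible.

Allowing fractional choices, the relaxed optimum would be about 34.5, but ad slots are indivisible.
slot 1 + slot 2: cost 8 + 3 = 11 ≤ 12, expected clicks 12 + 16 = 28.
slot 2 + slot 3: cost 3 + 4 = 7 ≤ 12, expected clicks 16 + 11 = 27.
slot 1 + slot 3: cost 8 + 4 = 12 ≤ 12, expected clicks 12 + 11 = 23.
Best is slot 1 and slot 2 with total expected clicks 28.

28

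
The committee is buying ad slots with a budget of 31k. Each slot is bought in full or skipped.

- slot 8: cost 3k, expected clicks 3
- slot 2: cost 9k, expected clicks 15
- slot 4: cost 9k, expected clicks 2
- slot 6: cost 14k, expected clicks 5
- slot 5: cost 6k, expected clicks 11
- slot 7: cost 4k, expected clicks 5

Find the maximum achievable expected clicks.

Treat it as a binary knapsack problem.
Take slot 8, slot 2, slot 4, slot 5, and slot 7: cost 3 + 9 + 9 + 6 + 4 = 31 ≤ 31, expected clicks 3 + 15 + 2 + 11 + 5 = 36.
No other feasible combination does better.

36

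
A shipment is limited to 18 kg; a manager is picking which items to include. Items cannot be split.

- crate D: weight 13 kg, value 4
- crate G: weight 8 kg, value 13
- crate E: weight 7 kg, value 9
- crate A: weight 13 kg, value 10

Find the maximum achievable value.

22

Treat it as a binary knapsack problem.
Take crate G and crate E: weight 8 + 7 = 15 ≤ 18, value 13 + 9 = 22.
No other feasible combination does better.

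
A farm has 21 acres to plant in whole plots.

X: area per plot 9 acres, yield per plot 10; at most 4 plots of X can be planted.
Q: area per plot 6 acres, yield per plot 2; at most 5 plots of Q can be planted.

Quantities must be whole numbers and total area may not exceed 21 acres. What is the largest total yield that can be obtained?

20

X has the best ratio (10/9); taking only X gives at most 2×10 = 20 (stopped by the area limit).
Optimal: 2×X: area 18 ≤ 21, yield 2·10 = 20.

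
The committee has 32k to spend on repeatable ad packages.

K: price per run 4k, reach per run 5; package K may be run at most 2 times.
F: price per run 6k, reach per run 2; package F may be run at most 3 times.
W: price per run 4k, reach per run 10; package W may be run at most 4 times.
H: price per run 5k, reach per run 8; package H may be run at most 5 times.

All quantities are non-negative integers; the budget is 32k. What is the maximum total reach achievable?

64

Take 4×W and 3×H: price 31 ≤ 32, reach 4·10 + 3·8 = 64.
W has the best ratio (10/4) and is taken to its limit of 4; remaining capacity is filled optimally with the others.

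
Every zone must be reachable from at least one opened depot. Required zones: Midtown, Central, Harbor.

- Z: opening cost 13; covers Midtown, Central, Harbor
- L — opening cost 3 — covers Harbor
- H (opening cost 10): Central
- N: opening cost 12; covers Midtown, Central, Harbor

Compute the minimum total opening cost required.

The greedy cost-per-new-zone heuristic would pick L and N for 15, but a cheaper cover exists.
N alone covers Midtown, Central, Harbor — every zone.
Total opening cost: 12.
No cover costs less than 12.

12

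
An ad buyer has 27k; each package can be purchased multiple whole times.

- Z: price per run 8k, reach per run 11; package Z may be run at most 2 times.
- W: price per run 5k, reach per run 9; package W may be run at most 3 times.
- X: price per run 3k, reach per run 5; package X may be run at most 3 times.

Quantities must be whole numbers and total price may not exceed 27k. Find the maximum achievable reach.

44

W has the best ratio (9/5); taking only W gives at most 3×9 = 27 (stopped by the supply cap of 3).
Mixing does better — 1×Z, 2×W, and 3×X: price 27 ≤ 27, reach 1·11 + 2·9 + 3·5 = 44.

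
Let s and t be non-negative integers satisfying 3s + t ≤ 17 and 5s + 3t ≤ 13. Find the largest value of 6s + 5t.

Relaxing integrality, the LP optimum is 21.67 at (s,t) = (0, 4.33), which is not an integer point.
(s,t)=(0,4) is feasible, giving 20.
(s,t)=(0,3) is feasible, giving 15.
No feasible integer point exceeds 20.

20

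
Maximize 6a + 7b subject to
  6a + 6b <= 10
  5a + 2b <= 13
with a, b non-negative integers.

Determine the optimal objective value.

The continuous relaxation peaks at (0, 1.67) with value 11.67; rounding to a feasible lattice point costs some objective.
(a,b)=(0,1): 6·0+6·1=6≤10, 5·0+2·1=2≤13, objective 7.
(a,b)=(1,0): 6·1+6·0=6≤10, 5·1+2·0=5≤13, objective 6.
Maximum is 7 at (a,b)=(0,1).

7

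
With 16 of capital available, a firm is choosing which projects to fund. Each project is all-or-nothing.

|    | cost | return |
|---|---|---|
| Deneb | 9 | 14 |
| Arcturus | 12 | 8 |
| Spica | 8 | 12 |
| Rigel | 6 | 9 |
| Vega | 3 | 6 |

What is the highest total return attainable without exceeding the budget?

23

This is a 0-1 knapsack instance.
Spica + Rigel: cost 8 + 6 = 14 ≤ 16, return 12 + 9 = 21.
Deneb + Rigel: cost 9 + 6 = 15 ≤ 16, return 14 + 9 = 23.
Best is Deneb and Rigel with total return 23.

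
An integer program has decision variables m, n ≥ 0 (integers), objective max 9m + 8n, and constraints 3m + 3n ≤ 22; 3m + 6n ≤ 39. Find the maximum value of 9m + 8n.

63

Relaxing integrality, the LP optimum is 66.00 at (m,n) = (7.33, 0), which is not an integer point.
(m,n)=(7,0): 3·7+3·0=21≤22, 3·7+6·0=21≤39, objective 63.
(m,n)=(6,1): 3·6+3·1=21≤22, 3·6+6·1=24≤39, objective 62.
(m,n)=(6,0): 3·6+3·0=18≤22, 3·6+6·0=18≤39, objective 54.
No feasible integer point exceeds 63.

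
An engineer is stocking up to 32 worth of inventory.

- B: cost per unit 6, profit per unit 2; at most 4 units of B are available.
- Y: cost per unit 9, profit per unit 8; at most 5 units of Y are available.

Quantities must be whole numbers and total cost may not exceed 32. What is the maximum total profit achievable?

24

This is a bounded integer knapsack.
Y has the best ratio (8/9); taking only Y gives at most 3×8 = 24 (stopped by the cost limit).
Optimal: 3×Y: cost 27 ≤ 32, profit 3·8 = 24.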